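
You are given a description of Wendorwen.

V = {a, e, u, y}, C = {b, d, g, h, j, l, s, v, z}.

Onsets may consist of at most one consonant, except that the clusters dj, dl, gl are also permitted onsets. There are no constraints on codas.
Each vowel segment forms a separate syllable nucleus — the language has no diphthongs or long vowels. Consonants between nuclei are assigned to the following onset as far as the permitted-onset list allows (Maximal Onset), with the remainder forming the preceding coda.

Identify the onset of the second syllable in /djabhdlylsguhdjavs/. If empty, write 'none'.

dl

The vowels are a, y, u, a — 4 nuclei, so 4 syllables.
V1 /a/ – V2 /y/: /bhdl/ — longest licit onset from the right is /dl/, leaving /bh/ as coda.
V2 /y/ – V3 /u/: cluster /lsg/ — the longest permitted-onset suffix is /g/; onset = /g/, preceding coda = /ls/.
V3 /u/ – V4 /a/: /hdj/; trying suffixes from longest down, /dj/ is the first permitted one, so coda /h/ | onset /dj/.
Putting it together: djabh.dlyls.guh.djavs.
Syllable 2 is /dlyls/: onset /dl/, nucleus /y/, coda /ls/.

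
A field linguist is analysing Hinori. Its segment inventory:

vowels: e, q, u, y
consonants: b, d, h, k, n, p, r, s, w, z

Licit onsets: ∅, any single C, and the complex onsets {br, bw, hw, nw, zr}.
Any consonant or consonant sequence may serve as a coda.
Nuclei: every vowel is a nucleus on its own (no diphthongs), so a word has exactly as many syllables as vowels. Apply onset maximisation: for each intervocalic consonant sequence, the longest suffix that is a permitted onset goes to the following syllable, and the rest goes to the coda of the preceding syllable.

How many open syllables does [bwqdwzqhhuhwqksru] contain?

Vowels present: q, q, u, q, u; each is a nucleus, giving 5 syllables.
/q…q/ gap (V1→V2): /dwz/; trying suffixes from longest down, /z/ is the first permitted one, so coda /dw/ | onset /z/.
/q…u/ gap (V2→V3): /hh/ — longest licit onset from the right is /h/, leaving /h/ as coda.
/u…q/ gap (V3→V4): /hw/ — entire cluster is a permitted onset → onset /hw/, coda ∅.
/q…u/ gap (V4→V5): /ksr/; trying suffixes from longest down, /r/ is the first permitted one, so coda /ks/ | onset /r/.
Syllabification: bwqdw.zqh.hu.hwqks.ru.
Classifying each syllable: /bwqdw/ (closed), /zqh/ (closed), /hu/ (open), /hwqks/ (closed), /ru/ (open).
Open syllables: 2.

2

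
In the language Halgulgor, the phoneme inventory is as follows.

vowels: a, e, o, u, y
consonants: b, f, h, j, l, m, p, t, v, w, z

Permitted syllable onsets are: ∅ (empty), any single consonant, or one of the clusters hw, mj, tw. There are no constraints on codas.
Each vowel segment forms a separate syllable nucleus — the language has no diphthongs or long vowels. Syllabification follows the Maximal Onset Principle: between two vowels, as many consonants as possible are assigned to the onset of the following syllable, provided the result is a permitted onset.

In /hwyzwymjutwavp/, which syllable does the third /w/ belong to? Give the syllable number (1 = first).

Vowels present: y, y, u, a; each is a nucleus, giving 4 syllables.
σ1/σ2 boundary: /zw/; trying suffixes from longest down, /w/ is the first permitted one, so coda /z/ | onset /w/.
σ2/σ3 boundary: /mj/ is a licit onset in full, so it all attaches to the next syllable.
σ3/σ4 boundary: /tw/ is a licit onset in full, so it all attaches to the next syllable.
Result: hwyz.wy.mju.twavp.
The third /w/ is in the onset of syllable 4 (/twavp/).

4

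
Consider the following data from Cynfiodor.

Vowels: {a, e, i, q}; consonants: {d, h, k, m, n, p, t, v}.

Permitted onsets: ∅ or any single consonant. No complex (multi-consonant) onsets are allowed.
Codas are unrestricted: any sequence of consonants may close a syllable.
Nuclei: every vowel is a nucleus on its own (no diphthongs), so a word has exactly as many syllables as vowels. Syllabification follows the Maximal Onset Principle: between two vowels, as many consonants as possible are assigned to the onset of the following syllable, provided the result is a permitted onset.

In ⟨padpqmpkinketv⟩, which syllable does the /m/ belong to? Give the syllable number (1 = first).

2

Vowels present: a, q, i, e; each is a nucleus, giving 4 syllables.
/a…q/ gap (V1→V2): /dp/ — longest licit onset from the right is /p/, leaving /d/ as coda.
/q…i/ gap (V2→V3): /mpk/; trying suffixes from longest down, /k/ is the first permitted one, so coda /mp/ | onset /k/.
/i…e/ gap (V3→V4): /nk/ splits as /n/ + /k/ (/k/ is the longest suffix that is a licit onset).
Result: pad.pqmp.kin.ketv.
The /m/ is in the coda of syllable 2 (/pqmp/).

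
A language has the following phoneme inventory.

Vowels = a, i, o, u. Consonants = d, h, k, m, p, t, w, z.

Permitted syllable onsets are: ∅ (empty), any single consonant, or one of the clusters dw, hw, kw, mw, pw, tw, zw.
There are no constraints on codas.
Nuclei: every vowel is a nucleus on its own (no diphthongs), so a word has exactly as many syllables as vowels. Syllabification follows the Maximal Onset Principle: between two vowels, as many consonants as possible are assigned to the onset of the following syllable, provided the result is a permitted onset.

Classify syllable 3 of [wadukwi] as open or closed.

Nuclei (vowels): a, u, i → 3 syllables.
Between /a/ (V1) and /u/ (V2): just /d/ — single C goes to the following onset.
Between /u/ (V2) and /i/ (V3): /kw/ is a licit onset in full, so it all attaches to the next syllable.
Putting it together: wa.du.kwi.
Syllable 3 is /kwi/; it ends in its nucleus with no coda, so it is open.

open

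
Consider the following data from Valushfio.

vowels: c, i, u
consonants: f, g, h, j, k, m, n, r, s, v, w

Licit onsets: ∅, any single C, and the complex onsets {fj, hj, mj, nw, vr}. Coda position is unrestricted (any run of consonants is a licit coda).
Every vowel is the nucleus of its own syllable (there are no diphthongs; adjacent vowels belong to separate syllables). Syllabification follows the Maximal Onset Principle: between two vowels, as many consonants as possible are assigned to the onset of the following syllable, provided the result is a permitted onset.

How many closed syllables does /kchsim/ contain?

2

The vowels are c, i — 2 nuclei, so 2 syllables.
σ1/σ2 boundary: /hs/ — longest licit onset from the right is /s/, leaving /h/ as coda.
Syllabification: kch.sim.
Classifying each syllable: /kch/ (closed), /sim/ (closed).
Closed syllables: 2.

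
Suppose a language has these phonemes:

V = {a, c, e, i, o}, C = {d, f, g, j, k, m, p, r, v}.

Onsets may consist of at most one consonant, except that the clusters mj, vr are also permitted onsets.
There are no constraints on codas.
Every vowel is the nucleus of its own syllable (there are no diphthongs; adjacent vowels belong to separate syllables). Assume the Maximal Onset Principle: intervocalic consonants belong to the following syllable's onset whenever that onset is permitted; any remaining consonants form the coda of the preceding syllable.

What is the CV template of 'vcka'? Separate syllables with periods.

Vowels present: c, a; each is a nucleus, giving 2 syllables.
/c…a/ gap (V1→V2): just /k/ — single C goes to the following onset.
So the parse is vc.ka.
Mapping each syllable to C/V: /vc/ → CV, /ka/ → CV.

CV.CV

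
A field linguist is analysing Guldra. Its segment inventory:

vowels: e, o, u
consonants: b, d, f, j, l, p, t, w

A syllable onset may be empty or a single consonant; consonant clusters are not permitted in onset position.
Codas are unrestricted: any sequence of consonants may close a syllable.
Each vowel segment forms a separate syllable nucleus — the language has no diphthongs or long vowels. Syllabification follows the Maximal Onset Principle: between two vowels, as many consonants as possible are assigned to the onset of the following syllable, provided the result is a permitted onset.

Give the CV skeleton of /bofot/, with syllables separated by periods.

Nuclei (vowels): o, o → 2 syllables.
/o…o/ gap (V1→V2): /f/ is a single consonant, so it becomes the next onset.
Syllabification: bo.fot.
Mapping each syllable to C/V: /bo/ → CV, /fot/ → CVC.

CV.CVC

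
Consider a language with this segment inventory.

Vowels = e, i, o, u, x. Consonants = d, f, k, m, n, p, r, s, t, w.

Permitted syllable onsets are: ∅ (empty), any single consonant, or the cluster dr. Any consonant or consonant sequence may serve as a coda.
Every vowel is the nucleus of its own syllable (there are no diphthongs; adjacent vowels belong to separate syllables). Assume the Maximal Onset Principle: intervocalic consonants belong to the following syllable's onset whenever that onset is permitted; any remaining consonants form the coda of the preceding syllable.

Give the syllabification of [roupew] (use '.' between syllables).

ro.u.pew

Nuclei (vowels): o, u, e → 3 syllables.
σ1/σ2 boundary: no consonants, so the boundary falls immediately after /o/.
σ2/σ3 boundary: just /p/ — single C goes to the following onset.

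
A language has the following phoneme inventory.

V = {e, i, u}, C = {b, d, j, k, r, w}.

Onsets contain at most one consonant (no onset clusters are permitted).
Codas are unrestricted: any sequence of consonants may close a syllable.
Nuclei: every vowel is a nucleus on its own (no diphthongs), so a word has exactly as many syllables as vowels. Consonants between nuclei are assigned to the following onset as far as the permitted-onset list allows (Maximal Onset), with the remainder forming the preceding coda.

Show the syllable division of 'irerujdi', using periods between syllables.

i.re.ruj.di

The vowels are i, e, u, i — 4 nuclei, so 4 syllables.
Between /i/ (V1) and /e/ (V2): /r/ is a single consonant, so it becomes the next onset.
Between /e/ (V2) and /u/ (V3): /r/ → onset of the next syllable (single consonants are always licit onsets).
Between /u/ (V3) and /i/ (V4): /jd/ — longest licit onset from the right is /d/, leaving /j/ as coda.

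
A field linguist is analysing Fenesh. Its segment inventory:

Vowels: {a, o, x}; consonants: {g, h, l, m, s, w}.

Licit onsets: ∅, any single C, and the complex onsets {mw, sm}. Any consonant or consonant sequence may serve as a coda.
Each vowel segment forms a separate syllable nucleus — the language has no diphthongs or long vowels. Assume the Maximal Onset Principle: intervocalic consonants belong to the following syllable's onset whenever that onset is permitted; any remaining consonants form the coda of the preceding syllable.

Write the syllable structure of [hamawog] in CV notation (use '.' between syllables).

CV.CV.CVC

Nuclei (vowels): a, a, o → 3 syllables.
σ1/σ2 boundary: /m/ → onset of the next syllable (single consonants are always licit onsets).
σ2/σ3 boundary: just /w/ — single C goes to the following onset.
Putting it together: ha.ma.wog.
Mapping each syllable to C/V: /ha/ → CV, /ma/ → CV, /wog/ → CVC.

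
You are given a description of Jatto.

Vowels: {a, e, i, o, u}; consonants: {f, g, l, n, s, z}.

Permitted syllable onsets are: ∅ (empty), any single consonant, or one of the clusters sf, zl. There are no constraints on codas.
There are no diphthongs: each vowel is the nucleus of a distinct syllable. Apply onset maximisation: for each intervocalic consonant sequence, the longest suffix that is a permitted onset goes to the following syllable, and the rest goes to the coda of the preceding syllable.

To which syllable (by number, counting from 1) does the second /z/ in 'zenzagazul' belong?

Vowels present: e, a, a, u; each is a nucleus, giving 4 syllables.
/e…a/ gap (V1→V2): cluster /nz/ — the longest permitted-onset suffix is /z/; onset = /z/, preceding coda = /n/.
/a…a/ gap (V2→V3): /g/ is a single consonant, so it becomes the next onset.
/a…u/ gap (V3→V4): just /z/ — single C goes to the following onset.
Putting it together: zen.za.ga.zul.
The second /z/ is in the onset of syllable 2 (/za/).

2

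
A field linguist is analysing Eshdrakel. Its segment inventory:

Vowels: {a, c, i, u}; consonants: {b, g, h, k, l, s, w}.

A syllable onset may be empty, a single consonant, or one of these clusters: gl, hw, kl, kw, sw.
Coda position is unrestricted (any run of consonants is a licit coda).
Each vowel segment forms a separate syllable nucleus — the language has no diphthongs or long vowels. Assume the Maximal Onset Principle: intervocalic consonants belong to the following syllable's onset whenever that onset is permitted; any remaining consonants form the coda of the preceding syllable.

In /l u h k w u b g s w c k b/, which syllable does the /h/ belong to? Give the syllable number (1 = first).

1

Nuclei (vowels): u, u, c → 3 syllables.
/u…u/ gap (V1→V2): /hkw/ — longest licit onset from the right is /kw/, leaving /h/ as coda.
/u…c/ gap (V2→V3): /bgsw/; trying suffixes from longest down, /sw/ is the first permitted one, so coda /bg/ | onset /sw/.
Syllabification: luh.kwubg.swckb.
The /h/ is in the coda of syllable 1 (/luh/).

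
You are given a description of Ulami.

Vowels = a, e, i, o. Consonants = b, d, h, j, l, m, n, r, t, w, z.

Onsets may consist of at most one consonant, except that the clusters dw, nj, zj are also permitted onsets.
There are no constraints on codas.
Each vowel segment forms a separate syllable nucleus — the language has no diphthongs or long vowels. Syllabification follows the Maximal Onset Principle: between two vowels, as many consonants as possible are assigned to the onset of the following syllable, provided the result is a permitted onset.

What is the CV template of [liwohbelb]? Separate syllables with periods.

Vowels present: i, o, e; each is a nucleus, giving 3 syllables.
σ1/σ2 boundary: just /w/ — single C goes to the following onset.
σ2/σ3 boundary: /hb/; trying suffixes from longest down, /b/ is the first permitted one, so coda /h/ | onset /b/.
Result: li.woh.belb.
Mapping each syllable to C/V: /li/ → CV, /woh/ → CVC, /belb/ → CVCC.

CV.CVC.CVCC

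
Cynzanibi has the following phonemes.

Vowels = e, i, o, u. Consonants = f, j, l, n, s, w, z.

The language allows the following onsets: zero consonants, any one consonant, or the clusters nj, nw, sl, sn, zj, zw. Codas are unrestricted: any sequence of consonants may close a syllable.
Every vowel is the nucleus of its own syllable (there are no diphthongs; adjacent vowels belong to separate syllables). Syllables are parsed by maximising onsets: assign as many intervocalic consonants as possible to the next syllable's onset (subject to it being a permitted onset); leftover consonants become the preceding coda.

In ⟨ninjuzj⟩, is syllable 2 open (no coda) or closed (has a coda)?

closed

Nuclei (vowels): i, u → 2 syllables.
/i…u/ gap (V1→V2): /nj/ — entire cluster is a permitted onset → onset /nj/, coda ∅.
Result: ni.njuzj.
Syllable 2 is /njuzj/ with coda /zj/, so it is closed.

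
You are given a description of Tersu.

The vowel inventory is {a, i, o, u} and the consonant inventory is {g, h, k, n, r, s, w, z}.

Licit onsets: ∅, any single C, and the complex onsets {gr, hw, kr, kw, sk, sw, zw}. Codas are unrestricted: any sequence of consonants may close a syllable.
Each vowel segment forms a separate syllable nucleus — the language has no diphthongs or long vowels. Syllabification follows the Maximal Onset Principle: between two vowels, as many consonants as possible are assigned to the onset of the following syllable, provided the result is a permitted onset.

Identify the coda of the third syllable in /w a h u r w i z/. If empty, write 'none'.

z

The vowels are a, u, i — 3 nuclei, so 3 syllables.
σ1/σ2 boundary: just /h/ — single C goes to the following onset.
σ2/σ3 boundary: /rw/ splits as /r/ + /w/ (/w/ is the longest suffix that is a licit onset).
So the parse is wa.hur.wiz.
Syllable 3 is /wiz/: onset /w/, nucleus /i/, coda /z/.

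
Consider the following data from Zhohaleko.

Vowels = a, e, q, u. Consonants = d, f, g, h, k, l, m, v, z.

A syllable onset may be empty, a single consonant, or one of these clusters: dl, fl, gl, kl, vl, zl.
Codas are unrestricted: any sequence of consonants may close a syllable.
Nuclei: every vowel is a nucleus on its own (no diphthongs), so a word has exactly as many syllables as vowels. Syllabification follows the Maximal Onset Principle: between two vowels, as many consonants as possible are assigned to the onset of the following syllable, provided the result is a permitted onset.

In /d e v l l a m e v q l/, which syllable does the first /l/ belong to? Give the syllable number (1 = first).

The vowels are e, a, e, q — 4 nuclei, so 4 syllables.
V1 /e/ – V2 /a/: /vll/ — longest licit onset from the right is /l/, leaving /vl/ as coda.
V2 /a/ – V3 /e/: /m/ → onset of the next syllable (single consonants are always licit onsets).
V3 /e/ – V4 /q/: /v/ → onset of the next syllable (single consonants are always licit onsets).
Result: devl.la.me.vql.
The first /l/ is in the coda of syllable 1 (/devl/).

1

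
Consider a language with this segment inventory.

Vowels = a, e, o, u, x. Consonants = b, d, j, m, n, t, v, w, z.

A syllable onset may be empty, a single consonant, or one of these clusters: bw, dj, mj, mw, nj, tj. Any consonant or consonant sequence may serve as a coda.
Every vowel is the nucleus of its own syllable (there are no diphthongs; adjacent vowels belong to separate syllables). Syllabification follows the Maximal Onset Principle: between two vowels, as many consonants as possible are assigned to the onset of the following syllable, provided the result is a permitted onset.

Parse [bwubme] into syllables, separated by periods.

bwub.me

Nuclei (vowels): u, e → 2 syllables.
σ1/σ2 boundary: /bm/ — longest licit onset from the right is /m/, leaving /b/ as coda.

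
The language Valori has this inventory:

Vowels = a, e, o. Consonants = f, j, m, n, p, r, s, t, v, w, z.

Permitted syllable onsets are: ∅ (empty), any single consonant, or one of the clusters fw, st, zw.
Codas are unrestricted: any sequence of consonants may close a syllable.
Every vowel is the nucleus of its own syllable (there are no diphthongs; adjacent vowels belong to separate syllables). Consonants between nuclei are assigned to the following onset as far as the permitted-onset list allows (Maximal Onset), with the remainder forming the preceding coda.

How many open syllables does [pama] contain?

2

Vowels present: a, a; each is a nucleus, giving 2 syllables.
σ1/σ2 boundary: /m/ → onset of the next syllable (single consonants are always licit onsets).
Result: pa.ma.
Classifying each syllable: /pa/ (open), /ma/ (open).
Open syllables: 2.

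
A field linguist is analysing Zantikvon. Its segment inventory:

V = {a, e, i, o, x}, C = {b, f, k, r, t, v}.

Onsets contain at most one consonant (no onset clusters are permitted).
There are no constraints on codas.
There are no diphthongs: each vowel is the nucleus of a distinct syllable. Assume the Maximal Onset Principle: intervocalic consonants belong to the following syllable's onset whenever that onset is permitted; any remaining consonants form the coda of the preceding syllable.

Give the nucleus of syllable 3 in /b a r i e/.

e

Vowels present: a, i, e; each is a nucleus, giving 3 syllables.
The third nucleus (vowel 3 from the left) is /e/.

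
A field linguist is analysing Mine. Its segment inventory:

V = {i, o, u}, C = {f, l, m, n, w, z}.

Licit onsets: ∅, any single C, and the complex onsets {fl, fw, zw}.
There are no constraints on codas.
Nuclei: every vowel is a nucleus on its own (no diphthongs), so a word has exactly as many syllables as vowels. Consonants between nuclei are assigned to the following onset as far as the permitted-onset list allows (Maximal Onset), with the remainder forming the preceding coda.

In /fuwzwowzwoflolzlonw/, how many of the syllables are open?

1

The vowels are u, o, o, o, o — 5 nuclei, so 5 syllables.
Between /u/ (V1) and /o/ (V2): /wzw/ splits as /w/ + /zw/ (/zw/ is the longest suffix that is a licit onset).
Between /o/ (V2) and /o/ (V3): /wzw/; trying suffixes from longest down, /zw/ is the first permitted one, so coda /w/ | onset /zw/.
Between /o/ (V3) and /o/ (V4): /fl/ is a licit onset in full, so it all attaches to the next syllable.
Between /o/ (V4) and /o/ (V5): /lzl/ splits as /lz/ + /l/ (/l/ is the longest suffix that is a licit onset).
Result: fuw.zwow.zwo.flolz.lonw.
Classifying each syllable: /fuw/ (closed), /zwow/ (closed), /zwo/ (open), /flolz/ (closed), /lonw/ (closed).
Open syllables: 1.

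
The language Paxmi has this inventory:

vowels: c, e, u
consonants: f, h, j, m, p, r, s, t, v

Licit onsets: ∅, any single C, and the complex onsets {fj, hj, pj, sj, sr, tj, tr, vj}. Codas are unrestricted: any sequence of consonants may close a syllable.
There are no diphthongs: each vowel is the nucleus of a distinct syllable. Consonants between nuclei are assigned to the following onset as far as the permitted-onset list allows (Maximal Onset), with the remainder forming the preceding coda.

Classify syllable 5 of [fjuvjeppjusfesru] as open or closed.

Vowels present: u, e, u, e, u; each is a nucleus, giving 5 syllables.
V1 /u/ – V2 /e/: cluster /vj/ — /vj/ is itself a permitted onset, so the whole cluster goes right; preceding coda = ∅.
V2 /e/ – V3 /u/: /ppj/; trying suffixes from longest down, /pj/ is the first permitted one, so coda /p/ | onset /pj/.
V3 /u/ – V4 /e/: /sf/; trying suffixes from longest down, /f/ is the first permitted one, so coda /s/ | onset /f/.
V4 /e/ – V5 /u/: /sr/ — entire cluster is a permitted onset → onset /sr/, coda ∅.
Result: fju.vjep.pjus.fe.sru.
Syllable 5 is /sru/; it ends in its nucleus with no coda, so it is open.

open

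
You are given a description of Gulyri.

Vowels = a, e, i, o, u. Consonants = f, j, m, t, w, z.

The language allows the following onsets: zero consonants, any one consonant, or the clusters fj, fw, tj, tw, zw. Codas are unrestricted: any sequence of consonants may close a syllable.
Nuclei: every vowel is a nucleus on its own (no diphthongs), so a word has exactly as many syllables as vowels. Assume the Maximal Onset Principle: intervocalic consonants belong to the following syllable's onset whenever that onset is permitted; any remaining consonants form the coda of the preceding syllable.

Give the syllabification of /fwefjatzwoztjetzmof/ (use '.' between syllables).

Vowels present: e, a, o, e, o; each is a nucleus, giving 5 syllables.
σ1/σ2 boundary: /fj/ is a licit onset in full, so it all attaches to the next syllable.
σ2/σ3 boundary: cluster /tzw/ — the longest permitted-onset suffix is /zw/; onset = /zw/, preceding coda = /t/.
σ3/σ4 boundary: cluster /ztj/ — the longest permitted-onset suffix is /tj/; onset = /tj/, preceding coda = /z/.
σ4/σ5 boundary: cluster /tzm/ — the longest permitted-onset suffix is /m/; onset = /m/, preceding coda = /tz/.

fwe.fjat.zwoz.tjetz.mof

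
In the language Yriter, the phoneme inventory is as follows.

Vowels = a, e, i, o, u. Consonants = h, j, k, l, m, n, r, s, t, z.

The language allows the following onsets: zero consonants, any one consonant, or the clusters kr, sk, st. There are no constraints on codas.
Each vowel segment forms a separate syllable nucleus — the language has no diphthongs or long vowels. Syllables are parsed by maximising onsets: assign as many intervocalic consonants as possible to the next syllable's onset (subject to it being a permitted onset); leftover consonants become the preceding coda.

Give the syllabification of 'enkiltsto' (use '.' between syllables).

Nuclei (vowels): e, i, o → 3 syllables.
Between /e/ (V1) and /i/ (V2): /nk/ — longest licit onset from the right is /k/, leaving /n/ as coda.
Between /i/ (V2) and /o/ (V3): /ltst/; trying suffixes from longest down, /st/ is the first permitted one, so coda /lt/ | onset /st/.

en.kilt.sto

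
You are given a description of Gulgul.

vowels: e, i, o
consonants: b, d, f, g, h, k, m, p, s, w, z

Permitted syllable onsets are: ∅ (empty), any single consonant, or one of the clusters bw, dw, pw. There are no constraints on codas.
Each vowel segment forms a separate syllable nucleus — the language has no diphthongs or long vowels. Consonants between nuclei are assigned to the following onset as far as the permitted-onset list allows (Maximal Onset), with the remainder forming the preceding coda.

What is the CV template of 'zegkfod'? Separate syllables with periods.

Vowels present: e, o; each is a nucleus, giving 2 syllables.
V1 /e/ – V2 /o/: /gkf/ splits as /gk/ + /f/ (/f/ is the longest suffix that is a licit onset).
So the parse is zegk.fod.
Mapping each syllable to C/V: /zegk/ → CVCC, /fod/ → CVC.

CVCC.CVC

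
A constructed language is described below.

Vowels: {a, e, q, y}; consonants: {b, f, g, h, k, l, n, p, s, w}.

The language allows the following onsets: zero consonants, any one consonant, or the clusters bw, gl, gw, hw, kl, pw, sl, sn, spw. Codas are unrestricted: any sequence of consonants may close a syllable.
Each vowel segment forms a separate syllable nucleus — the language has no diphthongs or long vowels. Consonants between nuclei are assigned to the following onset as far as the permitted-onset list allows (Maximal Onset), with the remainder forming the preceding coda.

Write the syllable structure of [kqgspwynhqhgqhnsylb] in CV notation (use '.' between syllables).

CVC.CCCVC.CVC.CVCC.CVCC

Vowels present: q, y, q, q, y; each is a nucleus, giving 5 syllables.
σ1/σ2 boundary: /gspw/; trying suffixes from longest down, /spw/ is the first permitted one, so coda /g/ | onset /spw/.
σ2/σ3 boundary: /nh/ splits as /n/ + /h/ (/h/ is the longest suffix that is a licit onset).
σ3/σ4 boundary: cluster /hg/ — the longest permitted-onset suffix is /g/; onset = /g/, preceding coda = /h/.
σ4/σ5 boundary: /hns/; trying suffixes from longest down, /s/ is the first permitted one, so coda /hn/ | onset /s/.
Result: kqg.spwyn.hqh.gqhn.sylb.
Mapping each syllable to C/V: /kqg/ → CVC, /spwyn/ → CCCVC, /hqh/ → CVC, /gqhn/ → CVCC, /sylb/ → CVCC.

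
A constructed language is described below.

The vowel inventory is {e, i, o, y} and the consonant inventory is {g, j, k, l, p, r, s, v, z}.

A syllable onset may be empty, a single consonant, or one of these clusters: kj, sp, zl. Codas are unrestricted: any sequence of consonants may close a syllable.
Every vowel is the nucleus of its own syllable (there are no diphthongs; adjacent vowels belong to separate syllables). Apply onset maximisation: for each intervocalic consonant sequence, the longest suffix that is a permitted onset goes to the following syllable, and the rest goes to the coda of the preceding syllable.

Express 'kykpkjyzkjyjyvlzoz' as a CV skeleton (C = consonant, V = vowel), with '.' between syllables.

CVCC.CCVC.CCV.CVCC.CVC

The vowels are y, y, y, y, o — 5 nuclei, so 5 syllables.
V1 /y/ – V2 /y/: /kpkj/ — longest licit onset from the right is /kj/, leaving /kp/ as coda.
V2 /y/ – V3 /y/: /zkj/; trying suffixes from longest down, /kj/ is the first permitted one, so coda /z/ | onset /kj/.
V3 /y/ – V4 /y/: /j/ is a single consonant, so it becomes the next onset.
V4 /y/ – V5 /o/: /vlz/ — longest licit onset from the right is /z/, leaving /vl/ as coda.
So the parse is kykp.kjyz.kjy.jyvl.zoz.
Mapping each syllable to C/V: /kykp/ → CVCC, /kjyz/ → CCVC, /kjy/ → CCV, /jyvl/ → CVCC, /zoz/ → CVC.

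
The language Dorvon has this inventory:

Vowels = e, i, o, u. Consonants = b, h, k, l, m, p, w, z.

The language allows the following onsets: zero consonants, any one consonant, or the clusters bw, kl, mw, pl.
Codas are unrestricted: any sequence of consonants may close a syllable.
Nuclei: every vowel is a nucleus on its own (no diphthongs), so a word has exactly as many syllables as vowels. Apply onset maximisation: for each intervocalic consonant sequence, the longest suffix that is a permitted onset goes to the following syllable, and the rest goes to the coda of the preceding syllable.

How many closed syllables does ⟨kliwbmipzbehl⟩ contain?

3

The vowels are i, i, e — 3 nuclei, so 3 syllables.
/i…i/ gap (V1→V2): /wbm/; trying suffixes from longest down, /m/ is the first permitted one, so coda /wb/ | onset /m/.
/i…e/ gap (V2→V3): cluster /pzb/ — the longest permitted-onset suffix is /b/; onset = /b/, preceding coda = /pz/.
Result: kliwb.mipz.behl.
Classifying each syllable: /kliwb/ (closed), /mipz/ (closed), /behl/ (closed).
Closed syllables: 3.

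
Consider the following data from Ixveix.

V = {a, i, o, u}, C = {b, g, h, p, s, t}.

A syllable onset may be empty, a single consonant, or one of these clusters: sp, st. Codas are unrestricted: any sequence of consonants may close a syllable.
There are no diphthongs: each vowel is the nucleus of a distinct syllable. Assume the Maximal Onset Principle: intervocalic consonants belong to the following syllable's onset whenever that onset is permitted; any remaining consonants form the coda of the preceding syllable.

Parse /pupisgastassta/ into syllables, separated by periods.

Nuclei (vowels): u, i, a, a, a → 5 syllables.
σ1/σ2 boundary: just /p/ — single C goes to the following onset.
σ2/σ3 boundary: /sg/; trying suffixes from longest down, /g/ is the first permitted one, so coda /s/ | onset /g/.
σ3/σ4 boundary: /st/ is a licit onset in full, so it all attaches to the next syllable.
σ4/σ5 boundary: /sst/ — longest licit onset from the right is /st/, leaving /s/ as coda.

pu.pis.ga.stas.sta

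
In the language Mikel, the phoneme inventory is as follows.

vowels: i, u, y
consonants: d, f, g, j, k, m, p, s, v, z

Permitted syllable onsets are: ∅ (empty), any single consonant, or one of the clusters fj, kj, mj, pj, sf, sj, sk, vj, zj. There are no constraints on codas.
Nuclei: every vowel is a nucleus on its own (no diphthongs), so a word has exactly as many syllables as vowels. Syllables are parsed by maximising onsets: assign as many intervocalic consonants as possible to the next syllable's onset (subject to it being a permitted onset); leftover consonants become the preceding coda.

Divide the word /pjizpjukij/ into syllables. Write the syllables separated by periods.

pjiz.pju.kij

The vowels are i, u, i — 3 nuclei, so 3 syllables.
Between /i/ (V1) and /u/ (V2): cluster /zpj/ — the longest permitted-onset suffix is /pj/; onset = /pj/, preceding coda = /z/.
Between /u/ (V2) and /i/ (V3): /k/ is a single consonant, so it becomes the next onset.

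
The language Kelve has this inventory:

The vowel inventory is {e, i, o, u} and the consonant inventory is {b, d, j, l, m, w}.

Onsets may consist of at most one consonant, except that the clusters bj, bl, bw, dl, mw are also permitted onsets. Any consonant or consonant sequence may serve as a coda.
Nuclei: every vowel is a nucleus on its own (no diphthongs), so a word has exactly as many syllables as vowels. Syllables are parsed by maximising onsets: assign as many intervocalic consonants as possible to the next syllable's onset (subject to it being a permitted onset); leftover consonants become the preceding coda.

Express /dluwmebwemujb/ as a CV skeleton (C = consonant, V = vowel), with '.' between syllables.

Vowels present: u, e, e, u; each is a nucleus, giving 4 syllables.
/u…e/ gap (V1→V2): cluster /wm/ — the longest permitted-onset suffix is /m/; onset = /m/, preceding coda = /w/.
/e…e/ gap (V2→V3): cluster /bw/ — /bw/ is itself a permitted onset, so the whole cluster goes right; preceding coda = ∅.
/e…u/ gap (V3→V4): /m/ is a single consonant, so it becomes the next onset.
Result: dluw.me.bwe.mujb.
Mapping each syllable to C/V: /dluw/ → CCVC, /me/ → CV, /bwe/ → CCV, /mujb/ → CVCC.

CCVC.CV.CCV.CVCC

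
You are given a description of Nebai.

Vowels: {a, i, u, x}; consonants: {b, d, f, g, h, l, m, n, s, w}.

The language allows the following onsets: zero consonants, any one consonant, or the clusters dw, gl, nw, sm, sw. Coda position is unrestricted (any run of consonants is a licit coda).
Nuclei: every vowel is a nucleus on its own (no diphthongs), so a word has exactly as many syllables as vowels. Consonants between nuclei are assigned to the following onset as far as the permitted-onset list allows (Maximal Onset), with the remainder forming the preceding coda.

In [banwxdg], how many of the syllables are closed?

The vowels are a, x — 2 nuclei, so 2 syllables.
/a…x/ gap (V1→V2): /nw/ is a licit onset in full, so it all attaches to the next syllable.
Result: ba.nwxdg.
Classifying each syllable: /ba/ (open), /nwxdg/ (closed).
Closed syllables: 1.

1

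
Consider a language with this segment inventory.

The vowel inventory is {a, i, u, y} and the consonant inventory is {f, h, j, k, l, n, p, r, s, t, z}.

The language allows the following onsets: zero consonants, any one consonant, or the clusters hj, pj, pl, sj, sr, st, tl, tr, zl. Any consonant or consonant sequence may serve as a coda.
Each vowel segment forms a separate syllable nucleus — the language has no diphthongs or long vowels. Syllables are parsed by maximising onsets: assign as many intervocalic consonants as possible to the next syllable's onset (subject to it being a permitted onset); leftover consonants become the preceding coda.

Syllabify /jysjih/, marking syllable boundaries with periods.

Nuclei (vowels): y, i → 2 syllables.
σ1/σ2 boundary: cluster /sj/ — /sj/ is itself a permitted onset, so the whole cluster goes right; preceding coda = ∅.

jy.sjih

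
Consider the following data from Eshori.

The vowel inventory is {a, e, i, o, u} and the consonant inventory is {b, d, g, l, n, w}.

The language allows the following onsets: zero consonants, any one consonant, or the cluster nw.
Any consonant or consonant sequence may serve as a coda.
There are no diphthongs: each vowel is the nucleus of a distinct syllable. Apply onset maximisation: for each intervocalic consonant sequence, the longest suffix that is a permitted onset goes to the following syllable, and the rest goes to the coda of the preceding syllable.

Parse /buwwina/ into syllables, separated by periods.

buw.wi.na

Nuclei (vowels): u, i, a → 3 syllables.
Between /u/ (V1) and /i/ (V2): /ww/ splits as /w/ + /w/ (/w/ is the longest suffix that is a licit onset).
Between /i/ (V2) and /a/ (V3): /n/ → onset of the next syllable (single consonants are always licit onsets).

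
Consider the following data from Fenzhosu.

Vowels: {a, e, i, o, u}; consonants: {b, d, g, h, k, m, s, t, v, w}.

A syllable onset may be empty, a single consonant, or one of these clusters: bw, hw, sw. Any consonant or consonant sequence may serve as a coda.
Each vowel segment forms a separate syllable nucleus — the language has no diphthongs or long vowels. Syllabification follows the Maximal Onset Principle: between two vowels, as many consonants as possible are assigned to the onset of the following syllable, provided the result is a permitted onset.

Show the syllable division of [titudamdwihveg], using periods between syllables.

ti.tu.damd.wih.veg

The vowels are i, u, a, i, e — 5 nuclei, so 5 syllables.
Between /i/ (V1) and /u/ (V2): just /t/ — single C goes to the following onset.
Between /u/ (V2) and /a/ (V3): /d/ → onset of the next syllable (single consonants are always licit onsets).
Between /a/ (V3) and /i/ (V4): /mdw/ splits as /md/ + /w/ (/w/ is the longest suffix that is a licit onset).
Between /i/ (V4) and /e/ (V5): /hv/ splits as /h/ + /v/ (/v/ is the longest suffix that is a licit onset).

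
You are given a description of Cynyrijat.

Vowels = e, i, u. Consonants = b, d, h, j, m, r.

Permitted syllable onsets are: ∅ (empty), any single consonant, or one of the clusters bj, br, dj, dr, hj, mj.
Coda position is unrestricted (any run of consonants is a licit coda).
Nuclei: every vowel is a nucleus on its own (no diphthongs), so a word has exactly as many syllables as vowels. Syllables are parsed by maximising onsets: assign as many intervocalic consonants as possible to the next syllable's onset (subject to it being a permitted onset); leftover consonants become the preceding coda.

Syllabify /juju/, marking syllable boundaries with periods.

ju.ju

Vowels present: u, u; each is a nucleus, giving 2 syllables.
Between /u/ (V1) and /u/ (V2): just /j/ — single C goes to the following onset.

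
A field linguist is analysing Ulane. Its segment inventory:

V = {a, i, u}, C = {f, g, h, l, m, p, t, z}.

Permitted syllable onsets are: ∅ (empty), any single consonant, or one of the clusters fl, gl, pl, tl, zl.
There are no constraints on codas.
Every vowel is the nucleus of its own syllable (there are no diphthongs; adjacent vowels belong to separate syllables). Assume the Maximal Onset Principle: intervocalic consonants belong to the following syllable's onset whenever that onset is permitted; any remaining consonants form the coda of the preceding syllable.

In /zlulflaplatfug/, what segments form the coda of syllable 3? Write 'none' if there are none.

Vowels present: u, a, a, u; each is a nucleus, giving 4 syllables.
Between /u/ (V1) and /a/ (V2): /lfl/; trying suffixes from longest down, /fl/ is the first permitted one, so coda /l/ | onset /fl/.
Between /a/ (V2) and /a/ (V3): cluster /pl/ — /pl/ is itself a permitted onset, so the whole cluster goes right; preceding coda = ∅.
Between /a/ (V3) and /u/ (V4): /tf/ splits as /t/ + /f/ (/f/ is the longest suffix that is a licit onset).
Syllabification: zlul.fla.plat.fug.
Syllable 3 is /plat/: onset /pl/, nucleus /a/, coda /t/.

t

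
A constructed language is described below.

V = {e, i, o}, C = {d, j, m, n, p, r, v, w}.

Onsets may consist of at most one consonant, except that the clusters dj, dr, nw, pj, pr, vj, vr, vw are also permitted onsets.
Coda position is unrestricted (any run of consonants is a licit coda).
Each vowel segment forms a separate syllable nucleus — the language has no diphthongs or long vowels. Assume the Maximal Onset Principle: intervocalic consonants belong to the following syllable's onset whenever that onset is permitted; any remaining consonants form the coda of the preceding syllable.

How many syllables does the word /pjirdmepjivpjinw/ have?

The vowels are i, e, i, i — 4 nuclei, so 4 syllables.

4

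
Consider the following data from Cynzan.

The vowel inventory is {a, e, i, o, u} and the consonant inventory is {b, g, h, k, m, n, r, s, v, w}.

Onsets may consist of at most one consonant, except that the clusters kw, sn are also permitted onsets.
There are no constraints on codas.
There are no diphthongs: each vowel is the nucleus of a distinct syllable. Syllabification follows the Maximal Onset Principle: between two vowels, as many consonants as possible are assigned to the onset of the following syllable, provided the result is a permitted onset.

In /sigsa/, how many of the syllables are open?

Vowels present: i, a; each is a nucleus, giving 2 syllables.
Between /i/ (V1) and /a/ (V2): /gs/ — longest licit onset from the right is /s/, leaving /g/ as coda.
Result: sig.sa.
Classifying each syllable: /sig/ (closed), /sa/ (open).
Open syllables: 1.

1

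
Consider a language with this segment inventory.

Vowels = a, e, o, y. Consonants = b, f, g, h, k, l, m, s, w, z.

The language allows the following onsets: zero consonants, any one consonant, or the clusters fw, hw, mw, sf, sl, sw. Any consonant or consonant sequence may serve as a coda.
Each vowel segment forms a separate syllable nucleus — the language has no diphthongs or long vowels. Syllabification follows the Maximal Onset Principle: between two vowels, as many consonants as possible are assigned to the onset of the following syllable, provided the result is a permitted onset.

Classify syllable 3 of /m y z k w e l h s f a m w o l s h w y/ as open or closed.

open

Nuclei (vowels): y, e, a, o, y → 5 syllables.
V1 /y/ – V2 /e/: /zkw/ splits as /zk/ + /w/ (/w/ is the longest suffix that is a licit onset).
V2 /e/ – V3 /a/: cluster /lhsf/ — the longest permitted-onset suffix is /sf/; onset = /sf/, preceding coda = /lh/.
V3 /a/ – V4 /o/: /mw/ — entire cluster is a permitted onset → onset /mw/, coda ∅.
V4 /o/ – V5 /y/: /lshw/; trying suffixes from longest down, /hw/ is the first permitted one, so coda /ls/ | onset /hw/.
So the parse is myzk.welh.sfa.mwols.hwy.
Syllable 3 is /sfa/; it ends in its nucleus with no coda, so it is open.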